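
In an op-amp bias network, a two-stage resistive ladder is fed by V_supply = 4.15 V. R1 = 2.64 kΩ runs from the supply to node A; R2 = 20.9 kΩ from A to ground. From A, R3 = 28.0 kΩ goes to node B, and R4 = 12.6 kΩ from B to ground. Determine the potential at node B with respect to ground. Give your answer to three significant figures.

The second stage (R3 + R4 = 40.60 kΩ) loads node A in parallel with R2.
Effective lower resistance at A: R2 ‖ 40.60 = 13.80 kΩ.
V_A = 4.15 × 13.80/(2.64 + 13.80) = 3.483 V.
V_B = V_A × 0.3103 = 1.081 V.

V_B ≈ 1.08 V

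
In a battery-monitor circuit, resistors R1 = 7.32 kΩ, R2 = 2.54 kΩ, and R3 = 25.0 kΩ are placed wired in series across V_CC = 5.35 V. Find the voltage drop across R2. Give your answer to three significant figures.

V ≈ 0.390 V

Series total: ΣR = 7.32 + 2.54 + 25.0 = 34.86 kΩ.
Voltage divider: V = V_CC · (2.540 / 34.86) = 5.35 × 0.07286 = 0.3898 V.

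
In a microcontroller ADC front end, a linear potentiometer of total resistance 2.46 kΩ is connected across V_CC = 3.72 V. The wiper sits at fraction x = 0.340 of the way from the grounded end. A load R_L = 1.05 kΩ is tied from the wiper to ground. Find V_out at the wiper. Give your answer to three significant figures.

Lower segment x·R_p = 0.8364 kΩ; upper segment (1−x)·R_p = 1.624 kΩ.
R_L loads the lower segment: effective lower R = 0.4656 kΩ.
V_out = 3.72 × 0.4656/(1.624 + 0.4656) = 0.8290 V.

V_out ≈ 0.829 V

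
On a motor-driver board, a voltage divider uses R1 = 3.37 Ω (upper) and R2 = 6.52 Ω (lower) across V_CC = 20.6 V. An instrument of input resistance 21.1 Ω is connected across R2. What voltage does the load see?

The load sits in parallel with R2, giving an effective lower resistance R2' = R2·R_L/(R2+R_L) = 4.981 Ω.
Now apply the divider: V_out = 20.6 × 0.5964 = 12.29 V.

V_out ≈ 12.3 V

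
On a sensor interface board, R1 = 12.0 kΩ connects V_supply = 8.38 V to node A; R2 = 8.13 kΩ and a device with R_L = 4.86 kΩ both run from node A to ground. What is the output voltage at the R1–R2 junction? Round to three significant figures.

R2 ‖ R_L = (8.13 × 4.86)/(8.13 + 4.86) = 3.042 kΩ.
Voltage divider with the loaded lower leg: V_out = 8.38 × 3.042/(12.0 + 3.042) = 8.38 × 0.2022 = 1.695 V.

V_out ≈ 1.69 V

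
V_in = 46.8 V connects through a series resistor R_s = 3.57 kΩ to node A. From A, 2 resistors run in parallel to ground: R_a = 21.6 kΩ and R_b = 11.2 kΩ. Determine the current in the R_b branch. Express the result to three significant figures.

I ≈ 2.82 mA

Combine the parallel branches: R_p = (1/21.6 + 1/11.2)⁻¹ = 7.376 kΩ.
V_A by voltage divider: V_A = 46.8 × 7.376/(3.57 + 7.376) = 31.54 V.
I(R_b) = V_A / R_b = 31.54/11.2 = 2.816 mA.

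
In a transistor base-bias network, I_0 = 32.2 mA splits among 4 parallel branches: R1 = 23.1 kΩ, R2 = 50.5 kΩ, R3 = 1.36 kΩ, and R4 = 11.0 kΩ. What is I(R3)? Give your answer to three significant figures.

Conductances: ΣG = 1/23.1 + 1/50.5 + 1/1.36 + 1/11.0 = 0.8893 (1/kΩ).
Current divider: I(R3) = I_0 · G_k/ΣG = 32.2 × (0.7353/0.8893) = 32.2 × 0.8268 = 26.62 mA.

I ≈ 26.6 mA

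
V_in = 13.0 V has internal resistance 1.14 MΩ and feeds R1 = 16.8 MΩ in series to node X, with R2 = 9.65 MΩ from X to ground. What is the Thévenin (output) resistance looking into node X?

R1' = 1.14 + 16.8 = 17.94 MΩ (source resistance + R1).
With V_in suppressed (replaced by a short), R_th = R1' ‖ R2 = (17.94 × 9.65)/(17.94 + 9.65) = 6.275 MΩ.

R_th ≈ 6.27 MΩ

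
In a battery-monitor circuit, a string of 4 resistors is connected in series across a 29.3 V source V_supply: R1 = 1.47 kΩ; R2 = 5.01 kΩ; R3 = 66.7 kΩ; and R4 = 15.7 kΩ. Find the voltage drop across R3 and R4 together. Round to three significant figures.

Total series resistance ΣR = 1.47 + 5.01 + 66.7 + 15.7 = 88.88 kΩ.
R_{R3..R4} = 66.7 + 15.7 = 82.40 kΩ.
Voltage divider: V = V_supply · (82.40 / 88.88) = 29.3 × 0.9271 = 27.16 V.

V ≈ 27.2 V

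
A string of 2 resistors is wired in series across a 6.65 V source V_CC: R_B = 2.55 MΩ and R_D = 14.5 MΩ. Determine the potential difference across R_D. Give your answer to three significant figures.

Series total: ΣR = 2.55 + 14.5 = 17.05 MΩ.
Voltage divider: V = V_CC · (14.50 / 17.05) = 6.65 × 0.8504 = 5.655 V.

V ≈ 5.66 V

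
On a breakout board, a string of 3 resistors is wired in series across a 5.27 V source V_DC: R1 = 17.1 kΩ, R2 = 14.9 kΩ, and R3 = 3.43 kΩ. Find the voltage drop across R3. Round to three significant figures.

V ≈ 0.510 V

Series total: ΣR = 17.1 + 14.9 + 3.43 = 35.43 kΩ.
Voltage divider: V = V_DC · (3.430 / 35.43) = 5.27 × 0.09681 = 0.5102 V.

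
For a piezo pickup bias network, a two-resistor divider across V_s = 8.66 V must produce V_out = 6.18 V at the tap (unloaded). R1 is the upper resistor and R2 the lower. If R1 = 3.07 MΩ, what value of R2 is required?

Required fraction k = V_out/V_s = 0.7136.
So R2 = R1 · V_out/(V_s − V_out) = 3.07 × 6.18/(8.66 − 6.18) = 3.07 × 2.492 = 7.650 MΩ.

R2 ≈ 7.65 MΩ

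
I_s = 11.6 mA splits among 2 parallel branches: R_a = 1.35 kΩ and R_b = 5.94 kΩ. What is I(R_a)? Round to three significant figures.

Two-branch current divider: I_k = I_s · R_other/(R_1 + R_2).
So I = 11.6 × 5.94/7.290 = 9.452 mA.

I ≈ 9.45 mA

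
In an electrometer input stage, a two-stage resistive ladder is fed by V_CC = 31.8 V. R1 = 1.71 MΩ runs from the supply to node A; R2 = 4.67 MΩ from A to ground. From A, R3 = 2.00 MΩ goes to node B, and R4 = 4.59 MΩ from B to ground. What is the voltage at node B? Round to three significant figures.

Looking into the second stage from A: R3 + R4 = 6.590 MΩ appears in parallel with R2.
R2 ‖ (R3+R4) = 2.733 MΩ.
First divider: V_A = V_CC · 2.733/(1.71 + 2.733) = 19.56 V.
Stage 2 is unloaded, so V_B = V_A · R4/(R3+R4) = 19.56 × 4.59/6.590 = 13.62 V.

V_B ≈ 13.6 V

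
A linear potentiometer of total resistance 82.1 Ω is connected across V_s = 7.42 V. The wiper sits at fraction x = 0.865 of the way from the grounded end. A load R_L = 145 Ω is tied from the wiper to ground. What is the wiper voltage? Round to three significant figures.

V_out ≈ 6.02 V

Split the track: R_lower = x·R_p = 71.02 Ω, R_upper = (1−x)·R_p = 11.08 Ω.
Lower segment in parallel with the load: 71.02 ‖ 145 = 47.67 Ω.
Loaded-divider output: V_out = 7.42 × 0.8114 = 6.020 V.
(Unloaded: V_out = x·V_s = 6.42 V.)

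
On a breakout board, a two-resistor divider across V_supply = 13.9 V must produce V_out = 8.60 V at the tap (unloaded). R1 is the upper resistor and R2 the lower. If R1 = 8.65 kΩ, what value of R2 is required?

R2 ≈ 14.0 kΩ

The divider ratio is R2/(R1+R2) = 8.60/13.9 = 0.6187.
R2 = R1 · 0.6187/(1 − 0.6187) = 14.04 kΩ.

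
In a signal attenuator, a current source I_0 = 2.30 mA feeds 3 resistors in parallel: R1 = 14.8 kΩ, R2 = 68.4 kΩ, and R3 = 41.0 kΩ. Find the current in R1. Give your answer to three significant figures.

I ≈ 1.46 mA

Total conductance ΣG = 1/14.8 + 1/68.4 + 1/41.0 = 0.1066 (units of 1/kΩ).
Current divider: I(R1) = I_0 · G_k/ΣG = 2.30 × (0.06757/0.1066) = 2.30 × 0.6340 = 1.458 mA.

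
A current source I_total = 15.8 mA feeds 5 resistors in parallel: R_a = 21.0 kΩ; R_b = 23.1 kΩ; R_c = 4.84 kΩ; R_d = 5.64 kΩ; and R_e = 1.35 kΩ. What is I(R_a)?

Conductances: ΣG = 1/21.0 + 1/23.1 + 1/4.84 + 1/5.64 + 1/1.35 = 1.216 (1/kΩ).
R_a takes the fraction G_k/ΣG = 0.04762/1.216 = 0.03917, so I = 15.8 × 0.03917 = 0.6190 mA.

I ≈ 0.619 mA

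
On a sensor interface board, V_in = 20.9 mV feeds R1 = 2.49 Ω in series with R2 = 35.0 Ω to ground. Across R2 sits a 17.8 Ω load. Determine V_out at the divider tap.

V_out ≈ 17.3 mV

R2 ‖ R_L = (35.0 × 17.8)/(35.0 + 17.8) = 11.80 Ω.
Voltage divider with the loaded lower leg: V_out = 20.9 × 11.80/(2.49 + 11.80) = 20.9 × 0.8257 = 17.26 mV.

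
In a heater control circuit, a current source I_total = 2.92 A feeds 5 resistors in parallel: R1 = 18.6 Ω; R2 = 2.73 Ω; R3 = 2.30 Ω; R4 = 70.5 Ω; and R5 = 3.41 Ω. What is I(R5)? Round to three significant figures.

I ≈ 0.737 A

ΣG = 1/18.6 + 1/2.73 + 1/2.30 + 1/70.5 + 1/3.41 = 1.162.
By the current-divider rule, I = I_total · G_k/ΣG = 2.92 × 0.2523 = 0.7367 A.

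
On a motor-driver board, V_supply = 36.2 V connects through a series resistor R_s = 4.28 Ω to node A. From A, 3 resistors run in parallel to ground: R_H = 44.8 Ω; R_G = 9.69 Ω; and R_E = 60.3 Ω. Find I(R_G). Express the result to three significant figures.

Parallel bank: R_p = 1/(1/44.8 + 1/9.69 + 1/60.3) = 7.037 Ω.
V_A by voltage divider: V_A = 36.2 × 7.037/(4.28 + 7.037) = 22.51 V.
Branch current I = V_A/R_G = 22.51/9.69 = 2.323 A.

I ≈ 2.32 A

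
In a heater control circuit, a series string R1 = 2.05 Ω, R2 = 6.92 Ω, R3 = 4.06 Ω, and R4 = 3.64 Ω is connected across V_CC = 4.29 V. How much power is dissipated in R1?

P ≈ 0.136 W

The common current is I = 4.29/16.67 = 0.2573 A.
P(R1) = I²·R1 = (0.2573)² × 2.05 = 0.1358 W.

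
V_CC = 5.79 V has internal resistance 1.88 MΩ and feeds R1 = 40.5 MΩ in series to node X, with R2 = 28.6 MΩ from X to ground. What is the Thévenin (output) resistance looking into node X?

R1' = 1.88 + 40.5 = 42.38 MΩ (source resistance + R1).
With V_CC suppressed (replaced by a short), R_th = R1' ‖ R2 = (42.38 × 28.6)/(42.38 + 28.6) = 17.08 MΩ.

R_th ≈ 17.1 MΩ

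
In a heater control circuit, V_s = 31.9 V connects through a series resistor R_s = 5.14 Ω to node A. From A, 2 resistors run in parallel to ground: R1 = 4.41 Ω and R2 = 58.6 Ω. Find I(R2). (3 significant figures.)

I ≈ 0.242 A

Combine the parallel branches: R_p = (1/4.41 + 1/58.6)⁻¹ = 4.101 Ω.
V_A by voltage divider: V_A = 31.9 × 4.101/(5.14 + 4.101) = 14.16 V.
I(R2) = V_A / R2 = 14.16/58.6 = 0.2416 A.
(Equivalently: I_total = 3.452 A, then current-divider fraction G_k/ΣG = 0.06999.)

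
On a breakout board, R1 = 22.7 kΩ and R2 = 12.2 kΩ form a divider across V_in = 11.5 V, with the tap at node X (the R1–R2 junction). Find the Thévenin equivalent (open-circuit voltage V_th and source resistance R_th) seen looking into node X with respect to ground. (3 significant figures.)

V_th ≈ 4.02 V, R_th ≈ 7.94 kΩ

Open-circuit (no load on X): V_th = V_in · R2/(R1 + R2) = 11.5 × 12.2/(22.70 + 12.2) = 4.020 V.
With V_in suppressed (replaced by a short), R_th = R1 ‖ R2 = (22.70 × 12.2)/(22.70 + 12.2) = 7.935 kΩ.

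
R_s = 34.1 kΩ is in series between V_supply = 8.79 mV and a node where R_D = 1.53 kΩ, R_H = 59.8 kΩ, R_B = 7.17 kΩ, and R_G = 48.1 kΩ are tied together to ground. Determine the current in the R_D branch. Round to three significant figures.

I ≈ 0.196 µA

Equivalent of the parallel group: R_p = 1.204 kΩ.
V_A by voltage divider: V_A = 8.79 × 1.204/(34.1 + 1.204) = 0.2998 mV.
Branch current I = V_A/R_D = 0.2998/1.53 = 0.1959 µA.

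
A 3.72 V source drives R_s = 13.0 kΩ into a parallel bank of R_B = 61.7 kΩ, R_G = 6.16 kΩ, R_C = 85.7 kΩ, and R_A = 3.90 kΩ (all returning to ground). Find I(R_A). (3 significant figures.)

Equivalent of the parallel group: R_p = 2.239 kΩ.
Node voltage V_A = V_DC · R_p/(R_s + R_p) = 3.72 × 0.1469 = 0.5466 V.
I(R_A) = V_A / R_A = 0.5466/3.90 = 0.1401 mA.
(Equivalently: I_total = 0.2441 mA, then current-divider fraction G_k/ΣG = 0.5741.)

I ≈ 0.140 mA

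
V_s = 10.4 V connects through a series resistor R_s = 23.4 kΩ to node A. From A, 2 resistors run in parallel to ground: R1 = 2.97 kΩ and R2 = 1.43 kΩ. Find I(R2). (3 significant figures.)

Parallel bank: R_p = 1/(1/2.97 + 1/1.43) = 0.9652 kΩ.
V_A by voltage divider: V_A = 10.4 × 0.9652/(23.4 + 0.9652) = 0.4120 V.
Branch current I = V_A/R2 = 0.4120/1.43 = 0.2881 mA.
(Equivalently: I_total = 0.4268 mA, then current-divider fraction G_k/ΣG = 0.6750.)

I ≈ 0.288 mA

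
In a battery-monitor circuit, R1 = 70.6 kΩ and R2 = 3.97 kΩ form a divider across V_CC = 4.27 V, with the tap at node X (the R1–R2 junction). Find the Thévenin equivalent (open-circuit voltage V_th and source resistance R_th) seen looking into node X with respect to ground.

V_th ≈ 0.227 V, R_th ≈ 3.76 kΩ

Open-circuit (no load on X): V_th = V_CC · R2/(R1 + R2) = 4.27 × 3.97/(70.60 + 3.97) = 0.2273 V.
Zeroing V_CC shorts the top of R1 to ground, so R_th = R1 ‖ R2 = 3.759 kΩ.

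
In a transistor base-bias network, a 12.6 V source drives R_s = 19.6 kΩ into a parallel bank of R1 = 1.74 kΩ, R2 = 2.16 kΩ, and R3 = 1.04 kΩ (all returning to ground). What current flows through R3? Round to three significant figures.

I ≈ 0.301 mA

Equivalent of the parallel group: R_p = 0.5002 kΩ.
Node voltage V_A = V_DC · R_p/(R_s + R_p) = 12.6 × 0.02489 = 0.3136 V.
Branch current I = V_A/R3 = 0.3136/1.04 = 0.3015 mA.
(Equivalently: I_total = 0.6269 mA, then current-divider fraction G_k/ΣG = 0.4810.)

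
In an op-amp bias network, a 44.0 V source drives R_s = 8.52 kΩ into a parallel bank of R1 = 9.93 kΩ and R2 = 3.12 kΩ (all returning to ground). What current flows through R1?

Equivalent of the parallel group: R_p = 2.374 kΩ.
V_A by voltage divider: V_A = 44.0 × 2.374/(8.52 + 2.374) = 9.589 V.
Branch current I = V_A/R1 = 9.589/9.93 = 0.9656 mA.

I ≈ 0.966 mA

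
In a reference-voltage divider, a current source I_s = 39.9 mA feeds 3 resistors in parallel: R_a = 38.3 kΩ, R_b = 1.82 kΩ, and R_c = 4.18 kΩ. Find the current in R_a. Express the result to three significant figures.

I ≈ 1.28 mA

Total conductance ΣG = 1/38.3 + 1/1.82 + 1/4.18 = 0.8148 (units of 1/kΩ).
By the current-divider rule, I = I_s · G_k/ΣG = 39.9 × 0.03204 = 1.279 mA.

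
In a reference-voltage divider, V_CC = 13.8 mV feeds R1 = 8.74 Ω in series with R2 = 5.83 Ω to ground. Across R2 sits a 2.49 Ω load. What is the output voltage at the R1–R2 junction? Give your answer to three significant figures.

First combine the lower leg with the load: R2 ‖ R_L = 1.745 Ω.
Voltage divider with the loaded lower leg: V_out = 13.8 × 1.745/(8.74 + 1.745) = 13.8 × 0.1664 = 2.296 mV.
(Unloaded it would be 5.52 mV; the load pulls it down.)

V_out ≈ 2.30 mV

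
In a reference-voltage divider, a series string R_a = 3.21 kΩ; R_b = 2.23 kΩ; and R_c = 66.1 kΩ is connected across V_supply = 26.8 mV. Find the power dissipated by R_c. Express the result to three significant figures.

P ≈ 9.28 nW

ΣR = 71.54 kΩ → I = 26.8/71.54 = 0.3746 µA.
V(R_c) = I·R = 24.76 mV; P = V·I = 24.76 × 0.3746 = 9.276 nW.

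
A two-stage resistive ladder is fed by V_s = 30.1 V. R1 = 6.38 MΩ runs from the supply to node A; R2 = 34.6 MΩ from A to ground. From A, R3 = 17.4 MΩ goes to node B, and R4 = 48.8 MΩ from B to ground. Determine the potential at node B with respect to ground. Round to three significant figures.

V_B ≈ 17.3 V

The second stage (R3 + R4 = 66.20 MΩ) loads node A in parallel with R2.
R2 ‖ (R3+R4) = 22.72 MΩ.
V_A = 30.1 × 22.72/(6.38 + 22.72) = 23.50 V.
Then the unloaded second divider: V_B = V_A × R4/(R3+R4) = 23.50 × 0.7372 = 17.32 V.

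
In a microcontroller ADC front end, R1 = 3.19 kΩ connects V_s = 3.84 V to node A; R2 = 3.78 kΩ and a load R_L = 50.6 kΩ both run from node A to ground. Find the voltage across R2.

V_out ≈ 2.01 V

The load sits in parallel with R2, giving an effective lower resistance R2' = R2·R_L/(R2+R_L) = 3.517 kΩ.
Now apply the divider: V_out = 3.84 × 0.5244 = 2.014 V.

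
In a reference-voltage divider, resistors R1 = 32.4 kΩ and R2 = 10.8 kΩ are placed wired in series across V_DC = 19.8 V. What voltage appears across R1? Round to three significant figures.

V ≈ 14.8 V

ΣR = 32.4 + 10.8 = 43.20 kΩ.
By the voltage-divider rule, V = 19.8 × 32.40/43.20 = 14.85 V.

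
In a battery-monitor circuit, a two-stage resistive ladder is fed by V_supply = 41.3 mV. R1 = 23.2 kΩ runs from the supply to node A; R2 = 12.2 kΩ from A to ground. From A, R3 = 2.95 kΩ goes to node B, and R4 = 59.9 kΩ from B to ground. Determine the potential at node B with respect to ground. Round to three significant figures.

Looking into the second stage from A: R3 + R4 = 62.85 kΩ appears in parallel with R2.
R2 ‖ (R3+R4) = 10.22 kΩ.
V_A = 41.3 × 10.22/(23.2 + 10.22) = 12.63 mV.
Stage 2 is unloaded, so V_B = V_A · R4/(R3+R4) = 12.63 × 59.9/62.85 = 12.03 mV.

V_B ≈ 12.0 mV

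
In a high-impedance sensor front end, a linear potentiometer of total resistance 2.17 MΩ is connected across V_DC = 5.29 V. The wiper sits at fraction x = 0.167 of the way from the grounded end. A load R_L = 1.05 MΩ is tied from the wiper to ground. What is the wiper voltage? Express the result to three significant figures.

V_out ≈ 0.686 V

The pot divides into 1.808 MΩ above the wiper and 0.3624 MΩ below.
R_L loads the lower segment: effective lower R = 0.2694 MΩ.
Loaded-divider output: V_out = 5.29 × 0.1297 = 0.6862 V.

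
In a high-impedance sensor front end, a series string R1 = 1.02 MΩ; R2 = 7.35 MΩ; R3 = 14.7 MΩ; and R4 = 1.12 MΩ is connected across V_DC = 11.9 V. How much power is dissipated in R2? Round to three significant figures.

P ≈ 1.78 µW

The common current is I = 11.9/24.19 = 0.4919 µA.
V(R2) = I·R = 3.616 V; P = V·I = 3.616 × 0.4919 = 1.779 µW.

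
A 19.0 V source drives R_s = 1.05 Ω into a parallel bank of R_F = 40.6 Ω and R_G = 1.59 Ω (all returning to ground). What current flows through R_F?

Parallel bank: R_p = 1/(1/40.6 + 1/1.59) = 1.530 Ω.
V_A by voltage divider: V_A = 19.0 × 1.530/(1.05 + 1.530) = 11.27 V.
I(R_F) = V_A / R_F = 11.27/40.6 = 0.2775 A.

I ≈ 0.278 A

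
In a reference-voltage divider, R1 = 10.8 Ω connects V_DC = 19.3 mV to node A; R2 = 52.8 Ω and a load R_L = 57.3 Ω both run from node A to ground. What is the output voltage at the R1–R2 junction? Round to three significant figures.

V_out ≈ 13.9 mV

R2 ‖ R_L = (52.8 × 57.3)/(52.8 + 57.3) = 27.48 Ω.
Then V_out = V_DC · R2'/(R1 + R2') = 19.3 × 27.48/38.28 = 13.85 mV.
(Unloaded it would be 16.0 mV; the load pulls it down.)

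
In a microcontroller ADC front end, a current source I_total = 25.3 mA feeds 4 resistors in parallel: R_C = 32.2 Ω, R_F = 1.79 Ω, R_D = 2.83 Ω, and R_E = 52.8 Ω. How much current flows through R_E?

I ≈ 0.498 mA

ΣG = 1/32.2 + 1/1.79 + 1/2.83 + 1/52.8 = 0.9620.
R_E takes the fraction G_k/ΣG = 0.01894/0.9620 = 0.01969, so I = 25.3 × 0.01969 = 0.4981 mA.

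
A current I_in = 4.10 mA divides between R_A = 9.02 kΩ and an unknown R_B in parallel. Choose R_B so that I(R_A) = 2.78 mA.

R_B ≈ 19.0 kΩ

The fraction through R_A equals R_B/(R_A+R_B).
With f = 0.6780, R_B = R_A · f/(1−f) = 9.02 × 2.106 = 19.00 kΩ.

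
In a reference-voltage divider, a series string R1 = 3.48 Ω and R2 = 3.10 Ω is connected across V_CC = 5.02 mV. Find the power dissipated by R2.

P ≈ 1.80 µW

Series current I = V_CC/ΣR = 5.02/6.580 = 0.7629 mA.
V(R2) = I·R = 2.365 mV; P = V·I = 2.365 × 0.7629 = 1.804 µW.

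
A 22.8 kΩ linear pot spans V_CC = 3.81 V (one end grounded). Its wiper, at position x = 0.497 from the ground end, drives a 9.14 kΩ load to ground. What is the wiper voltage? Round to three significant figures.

Split the track: R_lower = x·R_p = 11.33 kΩ, R_upper = (1−x)·R_p = 11.47 kΩ.
(x·R_p) ‖ R_L = 5.059 kΩ.
Then V_out = V_CC · 5.059/(11.47 + 5.059) = 1.166 V.

V_out ≈ 1.17 V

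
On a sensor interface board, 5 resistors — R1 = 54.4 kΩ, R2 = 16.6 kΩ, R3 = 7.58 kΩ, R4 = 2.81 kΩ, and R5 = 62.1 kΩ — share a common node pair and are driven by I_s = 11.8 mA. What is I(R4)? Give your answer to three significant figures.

I ≈ 7.21 mA

ΣG = 1/54.4 + 1/16.6 + 1/7.58 + 1/2.81 + 1/62.1 = 0.5825.
R4 takes the fraction G_k/ΣG = 0.3559/0.5825 = 0.6109, so I = 11.8 × 0.6109 = 7.209 mA.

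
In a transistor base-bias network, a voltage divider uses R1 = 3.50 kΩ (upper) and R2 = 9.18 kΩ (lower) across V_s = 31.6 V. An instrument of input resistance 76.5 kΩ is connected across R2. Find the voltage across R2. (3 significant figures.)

First combine the lower leg with the load: R2 ‖ R_L = 8.196 kΩ.
Then V_out = V_s · R2'/(R1 + R2') = 31.6 × 8.196/11.70 = 22.14 V.

V_out ≈ 22.1 V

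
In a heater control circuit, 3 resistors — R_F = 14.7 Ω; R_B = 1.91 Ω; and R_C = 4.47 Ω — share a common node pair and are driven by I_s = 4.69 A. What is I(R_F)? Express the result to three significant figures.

I ≈ 0.391 A

Total conductance ΣG = 1/14.7 + 1/1.91 + 1/4.47 = 0.8153 (units of 1/Ω).
By the current-divider rule, I = I_s · G_k/ΣG = 4.69 × 0.08344 = 0.3913 A.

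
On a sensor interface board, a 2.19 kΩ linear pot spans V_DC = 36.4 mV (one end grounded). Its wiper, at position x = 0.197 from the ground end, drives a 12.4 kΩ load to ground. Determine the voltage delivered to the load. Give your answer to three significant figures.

V_out ≈ 6.98 mV

Lower segment x·R_p = 0.4314 kΩ; upper segment (1−x)·R_p = 1.759 kΩ.
Lower segment in parallel with the load: 0.4314 ‖ 12.4 = 0.4169 kΩ.
Loaded-divider output: V_out = 36.4 × 0.1916 = 6.976 mV.
(Unloaded: V_out = x·V_DC = 7.17 mV.)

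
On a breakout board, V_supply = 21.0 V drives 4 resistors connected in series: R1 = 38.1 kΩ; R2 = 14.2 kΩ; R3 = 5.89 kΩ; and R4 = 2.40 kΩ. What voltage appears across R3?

V ≈ 2.04 V

ΣR = 38.1 + 14.2 + 5.89 + 2.40 = 60.59 kΩ.
By the voltage-divider rule, V = 21.0 × 5.890/60.59 = 2.041 V.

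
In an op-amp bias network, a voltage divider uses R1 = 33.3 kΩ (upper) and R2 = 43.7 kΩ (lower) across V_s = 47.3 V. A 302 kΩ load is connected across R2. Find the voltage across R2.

V_out ≈ 25.3 V

R2 ‖ R_L = (43.7 × 302)/(43.7 + 302) = 38.18 kΩ.
Voltage divider with the loaded lower leg: V_out = 47.3 × 38.18/(33.3 + 38.18) = 47.3 × 0.5341 = 25.26 V.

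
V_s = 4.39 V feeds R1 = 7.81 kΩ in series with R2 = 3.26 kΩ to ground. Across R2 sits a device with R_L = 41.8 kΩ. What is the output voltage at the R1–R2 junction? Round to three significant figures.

The load sits in parallel with R2, giving an effective lower resistance R2' = R2·R_L/(R2+R_L) = 3.024 kΩ.
Voltage divider with the loaded lower leg: V_out = 4.39 × 3.024/(7.81 + 3.024) = 4.39 × 0.2791 = 1.225 V.
(Unloaded it would be 1.29 V; the load pulls it down.)

V_out ≈ 1.23 V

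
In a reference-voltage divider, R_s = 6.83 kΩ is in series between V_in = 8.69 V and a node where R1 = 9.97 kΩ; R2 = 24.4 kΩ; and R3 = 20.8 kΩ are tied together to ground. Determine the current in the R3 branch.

I ≈ 0.182 mA

Combine the parallel branches: R_p = (1/9.97 + 1/24.4 + 1/20.8)⁻¹ = 5.281 kΩ.
Node voltage V_A = V_in · R_p/(R_s + R_p) = 8.69 × 0.4360 = 3.789 V.
I(R3) = V_A / R3 = 3.789/20.8 = 0.1822 mA.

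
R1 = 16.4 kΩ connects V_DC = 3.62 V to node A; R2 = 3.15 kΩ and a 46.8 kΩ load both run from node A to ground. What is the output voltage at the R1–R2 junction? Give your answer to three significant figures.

V_out ≈ 0.552 V

The load sits in parallel with R2, giving an effective lower resistance R2' = R2·R_L/(R2+R_L) = 2.951 kΩ.
Then V_out = V_DC · R2'/(R1 + R2') = 3.62 × 2.951/19.35 = 0.5521 V.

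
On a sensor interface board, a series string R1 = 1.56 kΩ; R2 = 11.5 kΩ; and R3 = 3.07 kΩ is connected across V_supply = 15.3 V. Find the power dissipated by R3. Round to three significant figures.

ΣR = 16.13 kΩ → I = 15.3/16.13 = 0.9485 mA.
P = I²R = 0.8997 × 3.07 = 2.762 mW.

P ≈ 2.76 mW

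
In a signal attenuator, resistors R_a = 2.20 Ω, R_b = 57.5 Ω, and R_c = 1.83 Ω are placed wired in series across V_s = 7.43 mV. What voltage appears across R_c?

ΣR = 2.20 + 57.5 + 1.83 = 61.53 Ω.
Voltage divider: V = V_s · (1.830 / 61.53) = 7.43 × 0.02974 = 0.2210 mV.

V ≈ 0.221 mV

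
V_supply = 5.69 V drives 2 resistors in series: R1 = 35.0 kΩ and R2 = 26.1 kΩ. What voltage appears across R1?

Total series resistance ΣR = 35.0 + 26.1 = 61.10 kΩ.
V = V_supply · R/ΣR = 5.69 × 0.5728 = 3.259 V.

V ≈ 3.26 V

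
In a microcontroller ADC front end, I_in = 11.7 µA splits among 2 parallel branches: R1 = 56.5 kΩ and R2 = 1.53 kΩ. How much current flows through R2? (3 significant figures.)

Two-branch current divider: I_k = I_in · R_other/(R_1 + R_2).
So I = 11.7 × 56.5/58.03 = 11.39 µA.

I ≈ 11.4 µA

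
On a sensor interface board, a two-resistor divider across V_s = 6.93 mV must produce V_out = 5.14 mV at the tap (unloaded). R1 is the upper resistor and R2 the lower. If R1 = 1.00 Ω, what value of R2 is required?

The divider ratio is R2/(R1+R2) = 5.14/6.93 = 0.7417.
So R2 = R1 · V_out/(V_s − V_out) = 1.00 × 5.14/(6.93 − 5.14) = 1.00 × 2.872 = 2.872 Ω.

R2 ≈ 2.87 Ω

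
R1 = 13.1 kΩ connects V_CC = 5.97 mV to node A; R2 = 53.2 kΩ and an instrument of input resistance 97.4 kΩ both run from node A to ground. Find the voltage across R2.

The load sits in parallel with R2, giving an effective lower resistance R2' = R2·R_L/(R2+R_L) = 34.41 kΩ.
Now apply the divider: V_out = 5.97 × 0.7243 = 4.324 mV.

V_out ≈ 4.32 mV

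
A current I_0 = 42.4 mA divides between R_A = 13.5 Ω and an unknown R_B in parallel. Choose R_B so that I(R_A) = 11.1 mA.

The fraction through R_A equals R_B/(R_A+R_B).
11.1/42.4 = R_B/(R_A + R_B) → R_B = R_A · (0.2618)/(1 − 0.2618) = 13.5 × 0.3546 = 4.788 Ω.

R_B ≈ 4.79 Ω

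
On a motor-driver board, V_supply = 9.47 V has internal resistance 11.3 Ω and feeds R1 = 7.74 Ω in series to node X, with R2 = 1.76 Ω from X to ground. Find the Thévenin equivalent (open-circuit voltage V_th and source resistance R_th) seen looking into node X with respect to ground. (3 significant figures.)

R1' = 11.3 + 7.74 = 19.04 Ω (source resistance + R1).
With X open, the divider is unloaded: V_th = 9.47 × 1.76/20.80 = 0.8013 V.
With V_supply suppressed (replaced by a short), R_th = R1' ‖ R2 = (19.04 × 1.76)/(19.04 + 1.76) = 1.611 Ω.

V_th ≈ 0.801 V, R_th ≈ 1.61 Ω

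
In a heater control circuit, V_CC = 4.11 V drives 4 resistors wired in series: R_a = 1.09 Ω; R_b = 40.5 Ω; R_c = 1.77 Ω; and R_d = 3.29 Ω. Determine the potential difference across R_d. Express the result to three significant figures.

V ≈ 0.290 V

Series total: ΣR = 1.09 + 40.5 + 1.77 + 3.29 = 46.65 Ω.
Voltage divider: V = V_CC · (3.290 / 46.65) = 4.11 × 0.07053 = 0.2899 V.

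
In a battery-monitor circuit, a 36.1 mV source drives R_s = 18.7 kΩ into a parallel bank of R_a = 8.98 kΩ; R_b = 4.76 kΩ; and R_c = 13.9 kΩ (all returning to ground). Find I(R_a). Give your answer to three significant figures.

I ≈ 0.481 µA

Combine the parallel branches: R_p = (1/8.98 + 1/4.76 + 1/13.9)⁻¹ = 2.542 kΩ.
V_A = 36.1 × 2.542/21.24 = 4.320 mV.
I(R_a) = V_A / R_a = 4.320/8.98 = 0.4811 µA.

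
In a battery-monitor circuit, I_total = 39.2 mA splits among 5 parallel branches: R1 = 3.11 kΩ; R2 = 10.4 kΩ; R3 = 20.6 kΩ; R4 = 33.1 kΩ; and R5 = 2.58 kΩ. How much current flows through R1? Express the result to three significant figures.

I ≈ 14.3 mA

Conductances: ΣG = 1/3.11 + 1/10.4 + 1/20.6 + 1/33.1 + 1/2.58 = 0.8840 (1/kΩ).
R1 takes the fraction G_k/ΣG = 0.3215/0.8840 = 0.3637, so I = 39.2 × 0.3637 = 14.26 mA.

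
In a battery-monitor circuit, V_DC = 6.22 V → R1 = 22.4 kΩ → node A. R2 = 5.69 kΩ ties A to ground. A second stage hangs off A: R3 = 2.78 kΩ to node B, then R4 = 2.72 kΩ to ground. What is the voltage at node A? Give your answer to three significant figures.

Looking into the second stage from A: R3 + R4 = 5.500 kΩ appears in parallel with R2.
Effective lower resistance at A: R2 ‖ 5.500 = 2.797 kΩ.
First divider: V_A = V_DC · 2.797/(22.4 + 2.797) = 0.6904 V.

V_A ≈ 0.690 V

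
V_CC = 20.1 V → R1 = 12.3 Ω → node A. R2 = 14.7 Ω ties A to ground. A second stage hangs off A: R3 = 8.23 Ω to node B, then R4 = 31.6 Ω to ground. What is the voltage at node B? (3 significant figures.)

V_B ≈ 7.43 V

Node A sees R2 in parallel with the series input of stage 2, R3 + R4 = 39.83 Ω.
Effective lower resistance at A: R2 ‖ 39.83 = 10.74 Ω.
V_A = 20.1 × 10.74/(12.3 + 10.74) = 9.368 V.
V_B = V_A × 0.7934 = 7.432 V.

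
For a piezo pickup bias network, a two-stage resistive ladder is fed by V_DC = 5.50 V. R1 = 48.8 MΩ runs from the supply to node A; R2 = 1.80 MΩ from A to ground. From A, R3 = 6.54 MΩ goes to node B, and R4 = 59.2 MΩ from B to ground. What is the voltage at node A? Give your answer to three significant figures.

V_A ≈ 0.191 V

Looking into the second stage from A: R3 + R4 = 65.74 MΩ appears in parallel with R2.
Effective lower resistance at A: R2 ‖ 65.74 = 1.752 MΩ.
V_A = 5.50 × 1.752/(48.8 + 1.752) = 0.1906 V.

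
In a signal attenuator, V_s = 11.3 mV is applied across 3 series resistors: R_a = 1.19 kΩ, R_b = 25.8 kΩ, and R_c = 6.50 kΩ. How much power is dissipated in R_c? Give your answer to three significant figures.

The common current is I = 11.3/33.49 = 0.3374 µA.
P(R_c) = I²·R_c = (0.3374)² × 6.50 = 0.7400 nW.

P ≈ 0.740 nW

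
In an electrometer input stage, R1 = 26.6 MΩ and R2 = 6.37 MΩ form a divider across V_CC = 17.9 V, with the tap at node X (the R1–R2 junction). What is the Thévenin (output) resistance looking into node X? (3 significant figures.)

Looking into X with the source shorted: R_th = R1·R2/(R1+R2) = 26.60 × 6.37/32.97 = 5.139 MΩ.

R_th ≈ 5.14 MΩ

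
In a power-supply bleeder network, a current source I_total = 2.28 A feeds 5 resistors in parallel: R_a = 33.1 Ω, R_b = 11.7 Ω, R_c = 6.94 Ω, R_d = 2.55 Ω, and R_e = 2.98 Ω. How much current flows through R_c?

I ≈ 0.333 A

ΣG = 1/33.1 + 1/11.7 + 1/6.94 + 1/2.55 + 1/2.98 = 0.9875.
Current divider: I(R_c) = I_total · G_k/ΣG = 2.28 × (0.1441/0.9875) = 2.28 × 0.1459 = 0.3327 A.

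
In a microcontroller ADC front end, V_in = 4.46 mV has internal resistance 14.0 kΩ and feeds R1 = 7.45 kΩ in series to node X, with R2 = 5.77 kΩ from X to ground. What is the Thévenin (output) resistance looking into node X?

R_th ≈ 4.55 kΩ

R1' = 14.0 + 7.45 = 21.45 kΩ (source resistance + R1).
Zeroing V_in shorts the top of R1' to ground, so R_th = R1' ‖ R2 = 4.547 kΩ.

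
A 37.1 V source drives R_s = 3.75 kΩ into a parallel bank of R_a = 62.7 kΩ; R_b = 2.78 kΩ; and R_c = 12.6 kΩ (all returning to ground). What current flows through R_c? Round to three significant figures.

Combine the parallel branches: R_p = (1/62.7 + 1/2.78 + 1/12.6)⁻¹ = 2.198 kΩ.
V_A by voltage divider: V_A = 37.1 × 2.198/(3.75 + 2.198) = 13.71 V.
Branch current I = V_A/R_c = 13.71/12.6 = 1.088 mA.

I ≈ 1.09 mA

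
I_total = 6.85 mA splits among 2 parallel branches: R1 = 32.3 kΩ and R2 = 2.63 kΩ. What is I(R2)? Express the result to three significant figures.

With just two branches, the current splits inversely with resistance.
I(R2) = 6.85 × 32.3/(32.3 + 2.63) = 6.85 × 0.9247 = 6.334 mA.

I ≈ 6.33 mA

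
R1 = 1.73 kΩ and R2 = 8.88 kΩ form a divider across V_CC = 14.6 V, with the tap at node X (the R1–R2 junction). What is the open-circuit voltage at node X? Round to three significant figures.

V_th ≈ 12.2 V

Open-circuit (no load on X): V_th = V_CC · R2/(R1 + R2) = 14.6 × 8.88/(1.730 + 8.88) = 12.22 V.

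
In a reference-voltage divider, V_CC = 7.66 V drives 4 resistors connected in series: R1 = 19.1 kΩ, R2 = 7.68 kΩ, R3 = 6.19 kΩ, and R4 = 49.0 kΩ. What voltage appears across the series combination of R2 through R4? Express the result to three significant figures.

V ≈ 5.88 V

Series total: ΣR = 19.1 + 7.68 + 6.19 + 49.0 = 81.97 kΩ.
R_{R2..R4} = 7.68 + 6.19 + 49.0 = 62.87 kΩ.
By the voltage-divider rule, V = 7.66 × 62.87/81.97 = 5.875 V.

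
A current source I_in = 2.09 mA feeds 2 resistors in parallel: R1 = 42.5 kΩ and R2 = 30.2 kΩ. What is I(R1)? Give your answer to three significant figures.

I ≈ 0.868 mA

With just two branches, the current splits inversely with resistance.
So I = 2.09 × 30.2/72.70 = 0.8682 mA.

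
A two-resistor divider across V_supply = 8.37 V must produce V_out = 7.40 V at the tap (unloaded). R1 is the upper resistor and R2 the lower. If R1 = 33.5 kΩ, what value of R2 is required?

V_out/V_supply = R2/(R1+R2) = 0.8841.
R2 = R1 · 0.8841/(1 − 0.8841) = 255.6 kΩ.

R2 ≈ 256 kΩ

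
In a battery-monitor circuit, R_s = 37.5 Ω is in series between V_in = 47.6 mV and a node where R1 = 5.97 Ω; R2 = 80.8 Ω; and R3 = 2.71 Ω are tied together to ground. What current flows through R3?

Combine the parallel branches: R_p = (1/5.97 + 1/80.8 + 1/2.71)⁻¹ = 1.822 Ω.
Node voltage V_A = V_in · R_p/(R_s + R_p) = 47.6 × 0.04633 = 2.205 mV.
I(R3) = V_A / R3 = 2.205/2.71 = 0.8138 mA.

I ≈ 0.814 mA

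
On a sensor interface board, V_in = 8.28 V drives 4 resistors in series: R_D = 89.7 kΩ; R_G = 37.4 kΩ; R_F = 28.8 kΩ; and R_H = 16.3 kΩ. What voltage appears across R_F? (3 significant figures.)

V ≈ 1.38 V

Series total: ΣR = 89.7 + 37.4 + 28.8 + 16.3 = 172.2 kΩ.
V = V_in · R/ΣR = 8.28 × 0.1672 = 1.385 V.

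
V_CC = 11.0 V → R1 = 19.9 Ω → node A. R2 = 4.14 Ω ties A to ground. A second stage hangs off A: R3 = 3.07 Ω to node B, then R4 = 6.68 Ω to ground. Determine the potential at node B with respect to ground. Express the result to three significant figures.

V_B ≈ 0.960 V

Node A sees R2 in parallel with the series input of stage 2, R3 + R4 = 9.750 Ω.
R2 ‖ (R3+R4) = 2.906 Ω.
So V_A = 11.0 × 0.1274 = 1.402 V.
Then the unloaded second divider: V_B = V_A × R4/(R3+R4) = 1.402 × 0.6851 = 0.9603 V.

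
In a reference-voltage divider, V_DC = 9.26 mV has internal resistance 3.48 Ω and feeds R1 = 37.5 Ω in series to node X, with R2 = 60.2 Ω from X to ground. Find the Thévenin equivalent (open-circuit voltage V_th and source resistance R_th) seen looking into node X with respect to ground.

R1' = 3.48 + 37.5 = 40.98 Ω (source resistance + R1).
Open-circuit (no load on X): V_th = V_DC · R2/(R1' + R2) = 9.26 × 60.2/(40.98 + 60.2) = 5.510 mV.
Looking into X with the source shorted: R_th = R1'·R2/(R1'+R2) = 40.98 × 60.2/101.2 = 24.38 Ω.

V_th ≈ 5.51 mV, R_th ≈ 24.4 Ω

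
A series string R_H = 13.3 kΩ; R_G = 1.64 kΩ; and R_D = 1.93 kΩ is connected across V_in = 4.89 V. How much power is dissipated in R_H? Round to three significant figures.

The common current is I = 4.89/16.87 = 0.2899 mA.
P = I²R = 0.08402 × 13.3 = 1.117 mW.

P ≈ 1.12 mW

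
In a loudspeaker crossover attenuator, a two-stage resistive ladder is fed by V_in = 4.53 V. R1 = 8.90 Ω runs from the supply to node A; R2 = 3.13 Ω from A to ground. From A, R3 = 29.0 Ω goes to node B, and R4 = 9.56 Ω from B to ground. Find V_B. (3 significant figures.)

V_B ≈ 0.276 V

Looking into the second stage from A: R3 + R4 = 38.56 Ω appears in parallel with R2.
Effective lower resistance at A: R2 ‖ 38.56 = 2.895 Ω.
So V_A = 4.53 × 0.2454 = 1.112 V.
Then the unloaded second divider: V_B = V_A × R4/(R3+R4) = 1.112 × 0.2479 = 0.2757 V.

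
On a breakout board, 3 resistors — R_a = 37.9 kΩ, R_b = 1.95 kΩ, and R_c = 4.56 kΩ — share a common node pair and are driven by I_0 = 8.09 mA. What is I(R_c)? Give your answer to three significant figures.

ΣG = 1/37.9 + 1/1.95 + 1/4.56 = 0.7585.
By the current-divider rule, I = I_0 · G_k/ΣG = 8.09 × 0.2891 = 2.339 mA.

I ≈ 2.34 mA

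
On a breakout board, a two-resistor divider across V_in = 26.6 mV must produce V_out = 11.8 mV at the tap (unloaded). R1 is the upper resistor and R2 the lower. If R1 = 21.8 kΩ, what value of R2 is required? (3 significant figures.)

The divider ratio is R2/(R1+R2) = 11.8/26.6 = 0.4436.
R2 = R1 · 0.4436/(1 − 0.4436) = 17.38 kΩ.

R2 ≈ 17.4 kΩ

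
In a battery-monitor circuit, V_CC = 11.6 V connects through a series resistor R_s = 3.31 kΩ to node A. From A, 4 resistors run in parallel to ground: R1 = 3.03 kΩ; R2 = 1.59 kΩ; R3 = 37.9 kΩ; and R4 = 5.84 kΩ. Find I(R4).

Combine the parallel branches: R_p = (1/3.03 + 1/1.59 + 1/37.9 + 1/5.84)⁻¹ = 0.8646 kΩ.
Node voltage V_A = V_CC · R_p/(R_s + R_p) = 11.6 × 0.2071 = 2.403 V.
I(R4) = V_A / R4 = 2.403/5.84 = 0.4114 mA.

I ≈ 0.411 mA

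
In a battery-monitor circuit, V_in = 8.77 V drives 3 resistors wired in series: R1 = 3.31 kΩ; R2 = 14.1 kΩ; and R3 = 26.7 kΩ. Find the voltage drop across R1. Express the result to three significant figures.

V ≈ 0.658 V

Total series resistance ΣR = 3.31 + 14.1 + 26.7 = 44.11 kΩ.
By the voltage-divider rule, V = 8.77 × 3.310/44.11 = 0.6581 V.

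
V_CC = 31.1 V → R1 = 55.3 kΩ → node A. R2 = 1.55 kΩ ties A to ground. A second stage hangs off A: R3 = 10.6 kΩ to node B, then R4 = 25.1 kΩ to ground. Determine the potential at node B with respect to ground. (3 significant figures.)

Looking into the second stage from A: R3 + R4 = 35.70 kΩ appears in parallel with R2.
R2 ‖ (R3+R4) = 1.486 kΩ.
First divider: V_A = V_CC · 1.486/(55.3 + 1.486) = 0.8136 V.
V_B = V_A × 0.7031 = 0.5720 V.

V_B ≈ 0.572 V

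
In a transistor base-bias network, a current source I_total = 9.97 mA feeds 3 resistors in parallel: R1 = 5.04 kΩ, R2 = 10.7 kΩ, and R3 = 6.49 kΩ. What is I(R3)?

Conductances: ΣG = 1/5.04 + 1/10.7 + 1/6.49 = 0.4460 (1/kΩ).
R3 takes the fraction G_k/ΣG = 0.1541/0.4460 = 0.3455, so I = 9.97 × 0.3455 = 3.445 mA.

I ≈ 3.44 mA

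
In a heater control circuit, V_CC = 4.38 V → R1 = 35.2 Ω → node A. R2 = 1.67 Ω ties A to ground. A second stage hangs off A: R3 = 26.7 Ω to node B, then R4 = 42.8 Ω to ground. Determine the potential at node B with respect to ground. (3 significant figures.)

V_B ≈ 0.119 V

Node A sees R2 in parallel with the series input of stage 2, R3 + R4 = 69.50 Ω.
Effective lower resistance at A: R2 ‖ 69.50 = 1.631 Ω.
First divider: V_A = V_CC · 1.631/(35.2 + 1.631) = 0.1939 V.
V_B = V_A × 0.6158 = 0.1194 V.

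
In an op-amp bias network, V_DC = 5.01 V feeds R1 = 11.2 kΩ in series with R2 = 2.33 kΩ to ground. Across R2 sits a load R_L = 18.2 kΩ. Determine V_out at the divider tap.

V_out ≈ 0.780 V

R2 ‖ R_L = (2.33 × 18.2)/(2.33 + 18.2) = 2.066 kΩ.
Voltage divider with the loaded lower leg: V_out = 5.01 × 2.066/(11.2 + 2.066) = 5.01 × 0.1557 = 0.7801 V.
(Unloaded it would be 0.863 V; the load pulls it down.)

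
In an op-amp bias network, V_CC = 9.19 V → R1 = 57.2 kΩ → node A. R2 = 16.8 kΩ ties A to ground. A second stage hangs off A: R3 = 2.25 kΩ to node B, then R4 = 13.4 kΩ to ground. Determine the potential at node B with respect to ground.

V_B ≈ 0.976 V

The second stage (R3 + R4 = 15.65 kΩ) loads node A in parallel with R2.
R2 ‖ (R3+R4) = 8.102 kΩ.
First divider: V_A = V_CC · 8.102/(57.2 + 8.102) = 1.140 V.
Then the unloaded second divider: V_B = V_A × R4/(R3+R4) = 1.140 × 0.8562 = 0.9763 V.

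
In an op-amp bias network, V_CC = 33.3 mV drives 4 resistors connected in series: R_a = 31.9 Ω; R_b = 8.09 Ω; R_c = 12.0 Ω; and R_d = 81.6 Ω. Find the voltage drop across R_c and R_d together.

V ≈ 23.3 mV

ΣR = 31.9 + 8.09 + 12.0 + 81.6 = 133.6 Ω.
R_{R_c..R_d} = 12.0 + 81.6 = 93.60 Ω.
By the voltage-divider rule, V = 33.3 × 93.60/133.6 = 23.33 mV.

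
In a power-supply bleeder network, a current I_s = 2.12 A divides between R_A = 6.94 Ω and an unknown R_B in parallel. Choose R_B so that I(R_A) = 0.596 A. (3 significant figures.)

R_B ≈ 2.71 Ω

Two-branch current divider: I_A = I_s · R_B/(R_A + R_B).
0.596/2.12 = R_B/(R_A + R_B) → R_B = R_A · (0.2811)/(1 − 0.2811) = 6.94 × 0.3911 = 2.714 Ω.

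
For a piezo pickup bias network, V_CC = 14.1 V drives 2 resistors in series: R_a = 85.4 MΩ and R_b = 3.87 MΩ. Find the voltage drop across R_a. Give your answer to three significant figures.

ΣR = 85.4 + 3.87 = 89.27 MΩ.
Voltage divider: V = V_CC · (85.40 / 89.27) = 14.1 × 0.9566 = 13.49 V.

V ≈ 13.5 V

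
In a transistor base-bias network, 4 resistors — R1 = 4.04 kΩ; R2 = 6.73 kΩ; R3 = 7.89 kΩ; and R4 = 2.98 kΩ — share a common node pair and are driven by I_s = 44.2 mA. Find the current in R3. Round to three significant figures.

Conductances: ΣG = 1/4.04 + 1/6.73 + 1/7.89 + 1/2.98 = 0.8584 (1/kΩ).
By the current-divider rule, I = I_s · G_k/ΣG = 44.2 × 0.1476 = 6.526 mA.

I ≈ 6.53 mA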